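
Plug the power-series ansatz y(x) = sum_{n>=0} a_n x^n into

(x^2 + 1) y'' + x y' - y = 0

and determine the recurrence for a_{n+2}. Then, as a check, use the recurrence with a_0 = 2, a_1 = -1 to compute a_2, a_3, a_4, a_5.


Substitute y = sum_n a_n x^n.
(1 + 1 x^2) y'' contributes (n+2)(n+1) a_{n+2} + n(n-1) a_n at x^n.
x y'(x) contributes n a_n at x^n.
-y(x) contributes -1 a_n at x^n.
Matching x^n: (n+2)(n+1) a_{n+2} + (n(n-1) + n - 1) a_n = 0.
Thus a_{n+2} = (-n(n-1) - n + 1) / ((n+1)(n+2)) * a_n.

Check with a_0 = 2, a_1 = -1 (apply the recurrence for n = 0, 1, 2, 3): a_0 = 2, a_1 = -1, a_2 = 1, a_3 = 0, a_4 = -1/4, a_5 = 0.

a_(n+2) = (-n(n-1) - n + 1) / ((n+1)(n+2)) * a_n; check: a_0 = 2, a_1 = -1, a_2 = 1, a_3 = 0, a_4 = -1/4, a_5 = 0


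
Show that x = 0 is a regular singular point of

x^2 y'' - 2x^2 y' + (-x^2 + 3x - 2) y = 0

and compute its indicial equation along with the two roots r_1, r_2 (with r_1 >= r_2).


Divide by x^2 to reach normal form y'' + P_1(x) y' + P_2(x) y = 0 with P_1(x) = -2 and P_2(x) = -1 + 3/x - 2/x^2.
x = 0 is a singular point because the y-coefficient -1 + 3/x - 2/x^2 has a pole at x = 0.
It is a regular singular point because x P_1(x) = p(x) = -2x and x^2 P_2(x) = q(x) = -x^2 + 3x - 2 are polynomials, hence analytic at x = 0.
p(0) = 0,  q(0) = -2.
Indicial equation: r(r-1) + p(0) r + q(0) = 0, i.e. r^2 + (p(0) - 1) r + q(0) = 0, i.e. r^2 - 1 r - 2 = 0.
Discriminant: (-1)^2 - 4(-2) = 9, so r = (1 ± 3)/2.
Solving: r_1 = 2, r_2 = -1.

indicial: r^2 - 1 r - 2 = 0; roots r_1 = 2, r_2 = -1


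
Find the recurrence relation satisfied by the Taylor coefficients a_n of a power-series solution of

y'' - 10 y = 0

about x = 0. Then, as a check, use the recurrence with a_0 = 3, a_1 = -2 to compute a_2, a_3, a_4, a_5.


Substitute y = sum_n a_n x^n into y'' + (const) y = 0.
y''(x) = sum_{n>=0} (n+2)(n+1) a_{n+2} x^n.
The ODE becomes sum_n [(n+2)(n+1) a_{n+2} - 10 a_n] x^n = 0.
Setting each coefficient to zero gives the recurrence:
  (n+2)(n+1) a_{n+2} - 10 a_n = 0,
  a_{n+2} = 10 / ((n+1)(n+2)) a_n.

Check with a_0 = 3, a_1 = -2 (apply the recurrence for n = 0, 1, 2, 3): a_0 = 3, a_1 = -2, a_2 = 15, a_3 = -10/3, a_4 = 25/2, a_5 = -5/3.

a_{n+2} = 10/((n+1)(n+2)) * a_n; check: a_0 = 3, a_1 = -2, a_2 = 15, a_3 = -10/3, a_4 = 25/2, a_5 = -5/3


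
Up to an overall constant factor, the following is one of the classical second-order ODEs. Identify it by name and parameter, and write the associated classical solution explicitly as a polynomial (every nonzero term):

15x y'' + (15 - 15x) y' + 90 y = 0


All three coefficients share the factor 15; dividing through by 15 gives  x y'' + (1 - x) y' + 6 y = 0.
This matches the Laguerre equation x y'' + (1 - x) y' + n y = 0 with n = 6; the polynomial solution is L_6(x).
With y = sum_k a_k x^k, matching x^k gives (k+1)k a_{k+1} + (k+1) a_{k+1} - k a_k + n a_k = 0, i.e. (k+1)^2 a_{k+1} = (k - n) a_k = (k - 6) a_k. The right side vanishes at k = 6, so the series terminates at degree 6.
Standard normalization L_n(0) = 1 gives a_0 = 1. Work upward with a_{k+1} = (k - 6) a_k / (k+1)^2:
  a_1 = (0 - 6)(1) / 1^2 = -6/1 = -6
  a_2 = (1 - 6)(-6) / 2^2 = 30/4 = 15/2
  a_3 = (2 - 6)(15/2) / 3^2 = -30/9 = -10/3
  a_4 = (3 - 6)(-10/3) / 4^2 = 10/16 = 5/8
  a_5 = (4 - 6)(5/8) / 5^2 = (-5/4)/25 = -1/20
  a_6 = (5 - 6)(-1/20) / 6^2 = (1/20)/36 = 1/720
Hence L_6(x) = x^6/720 - x^5/20 + 5 x^4/8 - 10 x^3/3 + 15 x^2/2 - 6 x + 1.

L_6(x); series = x^6/720 - x^5/20 + 5 x^4/8 - 10 x^3/3 + 15 x^2/2 - 6 x + 1


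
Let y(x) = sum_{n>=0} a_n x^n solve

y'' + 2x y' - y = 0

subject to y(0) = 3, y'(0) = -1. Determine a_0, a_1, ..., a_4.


Ansatz: y(x) = sum_{n>=0} a_n x^n, so y'(x) = sum_{n>=1} n a_n x^(n-1) and y''(x) = sum_{n>=2} n(n-1) a_n x^(n-2).
Substitute into P(x) y'' + Q(x) y' + R(x) y = 0 with P(x) = 1, Q(x) = 2x, R(x) = -1, and match powers of x.
Initial conditions: a_0 = 3, a_1 = -1.
Setting the coefficient of each power of x to zero and solving order by order (substituting the coefficients already found):
  x^0: 2 a_2 - a_0 = 0  ->  2 a_2 = a_0 = 3  ->  a_2 = 3/2
  x^1: 6 a_3 + a_1 = 0  ->  6 a_3 = -a_1 = 1  ->  a_3 = 1/6
  x^2: 12 a_4 + 3 a_2 = 0  ->  12 a_4 = -3 a_2 = -9/2  ->  a_4 = -3/8
Truncated series: y(x) = 3 - x + (3/2) x^2 + (1/6) x^3 - (3/8) x^4 + O(x^5).

a_0 = 3; a_1 = -1; a_2 = 3/2; a_3 = 1/6; a_4 = -3/8


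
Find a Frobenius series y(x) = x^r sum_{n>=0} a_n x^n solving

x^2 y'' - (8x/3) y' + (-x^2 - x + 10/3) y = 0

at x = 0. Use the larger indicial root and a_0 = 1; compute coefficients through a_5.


Write in Frobenius form y'' + (p(x)/x) y' + (q(x)/x^2) y = 0:
  p(x) = -8/3,  q(x) = -x^2 - x + 10/3.
Indicial equation: r(r-1) + (-8/3) r + (10/3) = 0 -> roots r_1 = 2, r_2 = 5/3.
Take r = r_1 = 2. Let y(x) = x^r sum_{n>=0} a_n x^n with a_0 = 1.
Substitute y = x^r sum a_n x^n and match x^{r+n}. The recurrence is
  D(n) a_n - 1 a_{n-1} - 1 a_{n-2} = 0,  where D(n) = (r+n)(r+n-1) + (-8/3)(r+n) + (10/3).
  a_n = [1 a_{n-1} + 1 a_{n-2}] / D(n).
Since the indicial polynomial factors as (r - r_1)(r - r_2), D(n) = (r_1 + n - r_1)(r_1 + n - r_2) = n(n + 1/3).
Evaluating step by step (a_0 = 1):
  n = 1: D(1) = 1(1 + 1/3) = 4/3; numerator = 1(1) = 1; a_1 = (1)/(4/3) = 3/4
  n = 2: D(2) = 2(2 + 1/3) = 14/3; numerator = 1(3/4) + 1(1) = 7/4; a_2 = (7/4)/(14/3) = 3/8
  n = 3: D(3) = 3(3 + 1/3) = 10; numerator = 1(3/8) + 1(3/4) = 9/8; a_3 = (9/8)/(10) = 9/80
  n = 4: D(4) = 4(4 + 1/3) = 52/3; numerator = 1(9/80) + 1(3/8) = 39/80; a_4 = (39/80)/(52/3) = 9/320
  n = 5: D(5) = 5(5 + 1/3) = 80/3; numerator = 1(9/320) + 1(9/80) = 9/64; a_5 = (9/64)/(80/3) = 27/5120

r = 2; a_0 = 1; a_1 = 3/4; a_2 = 3/8; a_3 = 9/80; a_4 = 9/320; a_5 = 27/5120


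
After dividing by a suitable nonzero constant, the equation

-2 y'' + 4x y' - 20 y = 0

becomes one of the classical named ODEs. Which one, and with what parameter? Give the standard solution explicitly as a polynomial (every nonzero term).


All three coefficients share the factor -2; dividing through by -2 gives  y'' - 2x y' + 10 y = 0.
This matches the Hermite equation y'' - 2x y' + 2n y = 0 with 2n = 10, so n = 5; the polynomial solution is H_5(x).
With y = sum_k a_k x^k, matching x^k gives (k+2)(k+1) a_{k+2} = 2(k - n) a_k = 2(k - 5) a_k. The right side vanishes at k = 5, so the series with the parity of 5 terminates at degree 5.
Standard normalization: leading coefficient of H_n is 2^n, so a_5 = 2^5 = 32. Work downward with a_k = (k+1)(k+2) a_{k+2} / (2(k - n)):
  a_3 = (4)(5)(32) / (2(3 - 5)) = 640/(-4) = -160
  a_1 = (2)(3)(-160) / (2(1 - 5)) = -960/(-8) = 120
Hence H_5(x) = 32 x^5 - 160 x^3 + 120 x.

H_5(x); series = 32 x^5 - 160 x^3 + 120 x


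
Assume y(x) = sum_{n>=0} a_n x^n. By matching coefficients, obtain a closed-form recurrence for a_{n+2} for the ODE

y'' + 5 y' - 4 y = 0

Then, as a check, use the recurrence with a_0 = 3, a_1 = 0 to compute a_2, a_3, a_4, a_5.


Substitute y = sum_n a_n x^n.
y''(x) has coefficient (n+2)(n+1) a_{n+2} at x^n;
5 y'(x) has coefficient 5 (n+1) a_{n+1} at x^n;
-4 y(x) has coefficient -4 a_n at x^n.
Matching x^n: (n+2)(n+1) a_{n+2} + 5 (n+1) a_{n+1} - 4 a_n = 0.
Thus a_{n+2} = [-5 (n+1) a_{n+1} + 4 a_n] / ((n+1)(n+2)).

Check with a_0 = 3, a_1 = 0 (apply the recurrence for n = 0, 1, 2, 3): a_0 = 3, a_1 = 0, a_2 = 6, a_3 = -10, a_4 = 29/2, a_5 = -33/2.

a_(n+2) = [-5 (n+1) a_(n+1) + 4 a_n] / ((n+1)(n+2)); check: a_0 = 3, a_1 = 0, a_2 = 6, a_3 = -10, a_4 = 29/2, a_5 = -33/2


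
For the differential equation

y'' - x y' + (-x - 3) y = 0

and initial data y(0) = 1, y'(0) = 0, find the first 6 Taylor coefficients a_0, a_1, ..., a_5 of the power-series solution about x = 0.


Ansatz: y(x) = sum_{n>=0} a_n x^n, so y'(x) = sum_{n>=1} n a_n x^(n-1) and y''(x) = sum_{n>=2} n(n-1) a_n x^(n-2).
Substitute into P(x) y'' + Q(x) y' + R(x) y = 0 with P(x) = 1, Q(x) = -x, R(x) = -x - 3, and match powers of x.
Initial conditions: a_0 = 1, a_1 = 0.
Setting the coefficient of each power of x to zero and solving order by order (substituting the coefficients already found):
  x^0: 2 a_2 - 3 a_0 = 0  ->  2 a_2 = 3 a_0 = 3  ->  a_2 = 3/2
  x^1: 6 a_3 - 4 a_1 - a_0 = 0  ->  6 a_3 = 4 a_1 + a_0 = 1  ->  a_3 = 1/6
  x^2: 12 a_4 - 5 a_2 - a_1 = 0  ->  12 a_4 = 5 a_2 + a_1 = 15/2  ->  a_4 = 5/8
  x^3: 20 a_5 - 6 a_3 - a_2 = 0  ->  20 a_5 = 6 a_3 + a_2 = 5/2  ->  a_5 = 1/8
Truncated series: y(x) = 1 + (3/2) x^2 + (1/6) x^3 + (5/8) x^4 + (1/8) x^5 + O(x^6).

a_0 = 1; a_1 = 0; a_2 = 3/2; a_3 = 1/6; a_4 = 5/8; a_5 = 1/8


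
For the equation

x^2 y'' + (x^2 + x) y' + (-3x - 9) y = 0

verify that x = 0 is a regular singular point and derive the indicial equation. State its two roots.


Divide by x^2 to reach normal form y'' + P_1(x) y' + P_2(x) y = 0 with P_1(x) = 1 + 1/x and P_2(x) = -3/x - 9/x^2.
x = 0 is a singular point because the y'-coefficient 1 + 1/x has a pole at x = 0 and the y-coefficient -3/x - 9/x^2 has a pole at x = 0.
It is a regular singular point because x P_1(x) = p(x) = x + 1 and x^2 P_2(x) = q(x) = -3x - 9 are polynomials, hence analytic at x = 0.
p(0) = 1,  q(0) = -9.
Indicial equation: r(r-1) + p(0) r + q(0) = 0, i.e. r^2 + (p(0) - 1) r + q(0) = 0, i.e. r^2 - 9 = 0.
Discriminant: (0)^2 - 4(-9) = 36, so r = (0 ± 6)/2.
Solving: r_1 = 3, r_2 = -3.

indicial: r^2 - 9 = 0; roots r_1 = 3, r_2 = -3


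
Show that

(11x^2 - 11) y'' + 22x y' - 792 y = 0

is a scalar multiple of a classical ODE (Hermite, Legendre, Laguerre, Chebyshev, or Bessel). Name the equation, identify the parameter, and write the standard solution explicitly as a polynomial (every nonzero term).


All three coefficients share the factor -11; dividing through by -11 gives  (1 - x^2) y'' - 2x y' + 72 y = 0.
This matches the Legendre equation (1 - x^2) y'' - 2x y' + n(n+1) y = 0 (note the -2x y' term) with n(n+1) = 72, so n = 8; the polynomial solution is P_8(x).
With y = sum_k a_k x^k, matching x^k gives (k+2)(k+1) a_{k+2} = [k(k+1) - n(n+1)] a_k = (k - 8)(k + 9) a_k. The right side vanishes at k = 8, so the series with the parity of 8 terminates at degree 8.
Standard normalization (P_n(1) = 1): leading coefficient (2n)!/(2^n (n!)^2) = 20922789888000/(256*1625702400) = 6435/128, so a_8 = 6435/128. Work downward with a_k = (k+1)(k+2) a_{k+2} / ((k - 8)(k + 9)):
  a_6 = (7)(8)(6435/128) / ((6 - 8)(6 + 9)) = (45045/16)/(-30) = -3003/32
  a_4 = (5)(6)(-3003/32) / ((4 - 8)(4 + 9)) = (-45045/16)/(-52) = 3465/64
  a_2 = (3)(4)(3465/64) / ((2 - 8)(2 + 9)) = (10395/16)/(-66) = -315/32
  a_0 = (1)(2)(-315/32) / ((0 - 8)(0 + 9)) = (-315/16)/(-72) = 35/128
Hence P_8(x) = 6435 x^8/128 - 3003 x^6/32 + 3465 x^4/64 - 315 x^2/32 + 35/128.

P_8(x); series = 6435 x^8/128 - 3003 x^6/32 + 3465 x^4/64 - 315 x^2/32 + 35/128


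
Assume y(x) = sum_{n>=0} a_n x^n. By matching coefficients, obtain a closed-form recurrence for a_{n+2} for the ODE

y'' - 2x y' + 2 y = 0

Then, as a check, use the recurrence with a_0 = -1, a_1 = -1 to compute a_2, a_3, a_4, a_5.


Substitute y = sum_n a_n x^n.
y''(x) has coefficient (n+2)(n+1) a_{n+2} at x^n;
-2 x y'(x) has coefficient -2 n a_n at x^n (shift);
2 y(x) has coefficient 2 a_n at x^n.
Matching x^n: (n+2)(n+1) a_{n+2} + (-2n + 2) a_n = 0.
Thus a_{n+2} = (2n - 2) / ((n+1)(n+2)) * a_n.

Check with a_0 = -1, a_1 = -1 (apply the recurrence for n = 0, 1, 2, 3): a_0 = -1, a_1 = -1, a_2 = 1, a_3 = 0, a_4 = 1/6, a_5 = 0.

a_(n+2) = (2n - 2) / ((n+1)(n+2)) * a_n; check: a_0 = -1, a_1 = -1, a_2 = 1, a_3 = 0, a_4 = 1/6, a_5 = 0


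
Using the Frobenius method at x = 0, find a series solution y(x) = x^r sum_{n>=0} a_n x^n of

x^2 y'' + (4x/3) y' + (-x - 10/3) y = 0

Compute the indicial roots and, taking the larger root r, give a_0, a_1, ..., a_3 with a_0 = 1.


Write in Frobenius form y'' + (p(x)/x) y' + (q(x)/x^2) y = 0:
  p(x) = 4/3,  q(x) = -x - 10/3.
Indicial equation: r(r-1) + (4/3) r + (-10/3) = 0 -> roots r_1 = 5/3, r_2 = -2.
Take r = r_1 = 5/3. Let y(x) = x^r sum_{n>=0} a_n x^n with a_0 = 1.
Substitute y = x^r sum a_n x^n and match x^{r+n}. The recurrence is
  D(n) a_n - 1 a_{n-1} = 0,  where D(n) = (r+n)(r+n-1) + (4/3)(r+n) + (-10/3).
  a_n = 1 / D(n) * a_{n-1}.
Since the indicial polynomial factors as (r - r_1)(r - r_2), D(n) = (r_1 + n - r_1)(r_1 + n - r_2) = n(n + 11/3).
Evaluating step by step (a_0 = 1):
  n = 1: D(1) = 1(1 + 11/3) = 14/3; numerator = 1(1) = 1; a_1 = (1)/(14/3) = 3/14
  n = 2: D(2) = 2(2 + 11/3) = 34/3; numerator = 1(3/14) = 3/14; a_2 = (3/14)/(34/3) = 9/476
  n = 3: D(3) = 3(3 + 11/3) = 20; numerator = 1(9/476) = 9/476; a_3 = (9/476)/(20) = 9/9520

r = 5/3; a_0 = 1; a_1 = 3/14; a_2 = 9/476; a_3 = 9/9520


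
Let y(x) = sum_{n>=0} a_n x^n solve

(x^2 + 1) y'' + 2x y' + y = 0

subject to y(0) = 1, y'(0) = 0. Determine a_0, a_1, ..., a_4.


Ansatz: y(x) = sum_{n>=0} a_n x^n, so y'(x) = sum_{n>=1} n a_n x^(n-1) and y''(x) = sum_{n>=2} n(n-1) a_n x^(n-2).
Substitute into P(x) y'' + Q(x) y' + R(x) y = 0 with P(x) = x^2 + 1, Q(x) = 2x, R(x) = 1, and match powers of x.
Initial conditions: a_0 = 1, a_1 = 0.
Setting the coefficient of each power of x to zero and solving order by order (substituting the coefficients already found):
  x^0: 2 a_2 + a_0 = 0  ->  2 a_2 = -a_0 = -1  ->  a_2 = -1/2
  x^1: 6 a_3 + 3 a_1 = 0  ->  6 a_3 = -3 a_1 = 0  ->  a_3 = 0
  x^2: 12 a_4 + 7 a_2 = 0  ->  12 a_4 = -7 a_2 = 7/2  ->  a_4 = 7/24
Truncated series: y(x) = 1 - (1/2) x^2 + (7/24) x^4 + O(x^5).

a_0 = 1; a_1 = 0; a_2 = -1/2; a_3 = 0; a_4 = 7/24


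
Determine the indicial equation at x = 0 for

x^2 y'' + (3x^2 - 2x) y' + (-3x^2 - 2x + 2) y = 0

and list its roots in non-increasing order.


Divide by x^2 to reach normal form y'' + P_1(x) y' + P_2(x) y = 0 with P_1(x) = 3 - 2/x and P_2(x) = -3 - 2/x + 2/x^2.
x = 0 is a singular point because the y'-coefficient 3 - 2/x has a pole at x = 0 and the y-coefficient -3 - 2/x + 2/x^2 has a pole at x = 0.
It is a regular singular point because x P_1(x) = p(x) = 3x - 2 and x^2 P_2(x) = q(x) = -3x^2 - 2x + 2 are polynomials, hence analytic at x = 0.
p(0) = -2,  q(0) = 2.
Indicial equation: r(r-1) + p(0) r + q(0) = 0, i.e. r^2 + (p(0) - 1) r + q(0) = 0, i.e. r^2 - 3 r + 2 = 0.
Discriminant: (-3)^2 - 4(2) = 1, so r = (3 ± 1)/2.
Solving: r_1 = 2, r_2 = 1.

indicial: r^2 - 3 r + 2 = 0; roots r_1 = 2, r_2 = 1


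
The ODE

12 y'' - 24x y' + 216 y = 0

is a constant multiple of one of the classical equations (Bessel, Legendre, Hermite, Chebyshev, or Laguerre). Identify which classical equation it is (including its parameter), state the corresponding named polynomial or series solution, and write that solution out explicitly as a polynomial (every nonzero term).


All three coefficients share the factor 12; dividing through by 12 gives  y'' - 2x y' + 18 y = 0.
This matches the Hermite equation y'' - 2x y' + 2n y = 0 with 2n = 18, so n = 9; the polynomial solution is H_9(x).
With y = sum_k a_k x^k, matching x^k gives (k+2)(k+1) a_{k+2} = 2(k - n) a_k = 2(k - 9) a_k. The right side vanishes at k = 9, so the series with the parity of 9 terminates at degree 9.
Standard normalization: leading coefficient of H_n is 2^n, so a_9 = 2^9 = 512. Work downward with a_k = (k+1)(k+2) a_{k+2} / (2(k - n)):
  a_7 = (8)(9)(512) / (2(7 - 9)) = 36864/(-4) = -9216
  a_5 = (6)(7)(-9216) / (2(5 - 9)) = -387072/(-8) = 48384
  a_3 = (4)(5)(48384) / (2(3 - 9)) = 967680/(-12) = -80640
  a_1 = (2)(3)(-80640) / (2(1 - 9)) = -483840/(-16) = 30240
Hence H_9(x) = 512 x^9 - 9216 x^7 + 48384 x^5 - 80640 x^3 + 30240 x.

H_9(x); series = 512 x^9 - 9216 x^7 + 48384 x^5 - 80640 x^3 + 30240 x


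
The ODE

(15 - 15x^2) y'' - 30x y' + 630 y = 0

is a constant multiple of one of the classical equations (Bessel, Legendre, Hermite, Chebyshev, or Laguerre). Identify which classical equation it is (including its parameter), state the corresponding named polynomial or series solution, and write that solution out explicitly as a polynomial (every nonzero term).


All three coefficients share the factor 15; dividing through by 15 gives  (1 - x^2) y'' - 2x y' + 42 y = 0.
This matches the Legendre equation (1 - x^2) y'' - 2x y' + n(n+1) y = 0 (note the -2x y' term) with n(n+1) = 42, so n = 6; the polynomial solution is P_6(x).
With y = sum_k a_k x^k, matching x^k gives (k+2)(k+1) a_{k+2} = [k(k+1) - n(n+1)] a_k = (k - 6)(k + 7) a_k. The right side vanishes at k = 6, so the series with the parity of 6 terminates at degree 6.
Standard normalization (P_n(1) = 1): leading coefficient (2n)!/(2^n (n!)^2) = 479001600/(64*518400) = 231/16, so a_6 = 231/16. Work downward with a_k = (k+1)(k+2) a_{k+2} / ((k - 6)(k + 7)):
  a_4 = (5)(6)(231/16) / ((4 - 6)(4 + 7)) = (3465/8)/(-22) = -315/16
  a_2 = (3)(4)(-315/16) / ((2 - 6)(2 + 7)) = (-945/4)/(-36) = 105/16
  a_0 = (1)(2)(105/16) / ((0 - 6)(0 + 7)) = (105/8)/(-42) = -5/16
Hence P_6(x) = 231 x^6/16 - 315 x^4/16 + 105 x^2/16 - 5/16.

P_6(x); series = 231 x^6/16 - 315 x^4/16 + 105 x^2/16 - 5/16


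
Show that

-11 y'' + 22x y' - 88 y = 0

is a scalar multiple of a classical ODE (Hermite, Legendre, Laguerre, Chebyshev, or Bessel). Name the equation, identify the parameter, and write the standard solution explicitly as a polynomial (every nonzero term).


All three coefficients share the factor -11; dividing through by -11 gives  y'' - 2x y' + 8 y = 0.
This matches the Hermite equation y'' - 2x y' + 2n y = 0 with 2n = 8, so n = 4; the polynomial solution is H_4(x).
With y = sum_k a_k x^k, matching x^k gives (k+2)(k+1) a_{k+2} = 2(k - n) a_k = 2(k - 4) a_k. The right side vanishes at k = 4, so the series with the parity of 4 terminates at degree 4.
Standard normalization: leading coefficient of H_n is 2^n, so a_4 = 2^4 = 16. Work downward with a_k = (k+1)(k+2) a_{k+2} / (2(k - n)):
  a_2 = (3)(4)(16) / (2(2 - 4)) = 192/(-4) = -48
  a_0 = (1)(2)(-48) / (2(0 - 4)) = -96/(-8) = 12
Hence H_4(x) = 16 x^4 - 48 x^2 + 12.

H_4(x); series = 16 x^4 - 48 x^2 + 12


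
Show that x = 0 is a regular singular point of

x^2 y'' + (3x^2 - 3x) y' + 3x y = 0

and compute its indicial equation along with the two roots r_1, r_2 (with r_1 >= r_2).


Divide by x^2 to reach normal form y'' + P_1(x) y' + P_2(x) y = 0 with P_1(x) = 3 - 3/x and P_2(x) = 3/x.
x = 0 is a singular point because the y'-coefficient 3 - 3/x has a pole at x = 0 and the y-coefficient 3/x has a pole at x = 0.
It is a regular singular point because x P_1(x) = p(x) = 3x - 3 and x^2 P_2(x) = q(x) = 3x are polynomials, hence analytic at x = 0.
p(0) = -3,  q(0) = 0.
Indicial equation: r(r-1) + p(0) r + q(0) = 0, i.e. r^2 + (p(0) - 1) r + q(0) = 0, i.e. r^2 - 4 r = 0.
Discriminant: (-4)^2 - 4(0) = 16, so r = (4 ± 4)/2.
Solving: r_1 = 4, r_2 = 0.

indicial: r^2 - 4 r = 0; roots r_1 = 4, r_2 = 0


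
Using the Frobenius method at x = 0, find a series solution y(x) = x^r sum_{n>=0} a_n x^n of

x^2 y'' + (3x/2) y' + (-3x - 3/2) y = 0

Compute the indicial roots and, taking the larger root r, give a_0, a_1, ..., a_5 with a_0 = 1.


Write in Frobenius form y'' + (p(x)/x) y' + (q(x)/x^2) y = 0:
  p(x) = 3/2,  q(x) = -3x - 3/2.
Indicial equation: r(r-1) + (3/2) r + (-3/2) = 0 -> roots r_1 = 1, r_2 = -3/2.
Take r = r_1 = 1. Let y(x) = x^r sum_{n>=0} a_n x^n with a_0 = 1.
Substitute y = x^r sum a_n x^n and match x^{r+n}. The recurrence is
  D(n) a_n - 3 a_{n-1} = 0,  where D(n) = (r+n)(r+n-1) + (3/2)(r+n) + (-3/2).
  a_n = 3 / D(n) * a_{n-1}.
Since the indicial polynomial factors as (r - r_1)(r - r_2), D(n) = (r_1 + n - r_1)(r_1 + n - r_2) = n(n + 5/2).
Evaluating step by step (a_0 = 1):
  n = 1: D(1) = 1(1 + 5/2) = 7/2; numerator = 3(1) = 3; a_1 = (3)/(7/2) = 6/7
  n = 2: D(2) = 2(2 + 5/2) = 9; numerator = 3(6/7) = 18/7; a_2 = (18/7)/(9) = 2/7
  n = 3: D(3) = 3(3 + 5/2) = 33/2; numerator = 3(2/7) = 6/7; a_3 = (6/7)/(33/2) = 4/77
  n = 4: D(4) = 4(4 + 5/2) = 26; numerator = 3(4/77) = 12/77; a_4 = (12/77)/(26) = 6/1001
  n = 5: D(5) = 5(5 + 5/2) = 75/2; numerator = 3(6/1001) = 18/1001; a_5 = (18/1001)/(75/2) = 12/25025

r = 1; a_0 = 1; a_1 = 6/7; a_2 = 2/7; a_3 = 4/77; a_4 = 6/1001; a_5 = 12/25025


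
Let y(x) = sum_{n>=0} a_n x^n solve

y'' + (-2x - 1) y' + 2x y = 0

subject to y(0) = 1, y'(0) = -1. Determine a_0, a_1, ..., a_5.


Ansatz: y(x) = sum_{n>=0} a_n x^n, so y'(x) = sum_{n>=1} n a_n x^(n-1) and y''(x) = sum_{n>=2} n(n-1) a_n x^(n-2).
Substitute into P(x) y'' + Q(x) y' + R(x) y = 0 with P(x) = 1, Q(x) = -2x - 1, R(x) = 2x, and match powers of x.
Initial conditions: a_0 = 1, a_1 = -1.
Setting the coefficient of each power of x to zero and solving order by order (substituting the coefficients already found):
  x^0: 2 a_2 - a_1 = 0  ->  2 a_2 = a_1 = -1  ->  a_2 = -1/2
  x^1: 6 a_3 - 2 a_2 - 2 a_1 + 2 a_0 = 0  ->  6 a_3 = 2 a_2 + 2 a_1 - 2 a_0 = -5  ->  a_3 = -5/6
  x^2: 12 a_4 - 3 a_3 - 4 a_2 + 2 a_1 = 0  ->  12 a_4 = 3 a_3 + 4 a_2 - 2 a_1 = -5/2  ->  a_4 = -5/24
  x^3: 20 a_5 - 4 a_4 - 6 a_3 + 2 a_2 = 0  ->  20 a_5 = 4 a_4 + 6 a_3 - 2 a_2 = -29/6  ->  a_5 = -29/120
Truncated series: y(x) = 1 - x - (1/2) x^2 - (5/6) x^3 - (5/24) x^4 - (29/120) x^5 + O(x^6).

a_0 = 1; a_1 = -1; a_2 = -1/2; a_3 = -5/6; a_4 = -5/24; a_5 = -29/120


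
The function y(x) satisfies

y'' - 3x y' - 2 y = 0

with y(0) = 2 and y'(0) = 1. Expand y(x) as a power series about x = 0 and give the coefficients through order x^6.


Ansatz: y(x) = sum_{n>=0} a_n x^n, so y'(x) = sum_{n>=1} n a_n x^(n-1) and y''(x) = sum_{n>=2} n(n-1) a_n x^(n-2).
Substitute into P(x) y'' + Q(x) y' + R(x) y = 0 with P(x) = 1, Q(x) = -3x, R(x) = -2, and match powers of x.
Initial conditions: a_0 = 2, a_1 = 1.
Setting the coefficient of each power of x to zero and solving order by order (substituting the coefficients already found):
  x^0: 2 a_2 - 2 a_0 = 0  ->  2 a_2 = 2 a_0 = 4  ->  a_2 = 2
  x^1: 6 a_3 - 5 a_1 = 0  ->  6 a_3 = 5 a_1 = 5  ->  a_3 = 5/6
  x^2: 12 a_4 - 8 a_2 = 0  ->  12 a_4 = 8 a_2 = 16  ->  a_4 = 4/3
  x^3: 20 a_5 - 11 a_3 = 0  ->  20 a_5 = 11 a_3 = 55/6  ->  a_5 = 11/24
  x^4: 30 a_6 - 14 a_4 = 0  ->  30 a_6 = 14 a_4 = 56/3  ->  a_6 = 28/45
Truncated series: y(x) = 2 + x + 2 x^2 + (5/6) x^3 + (4/3) x^4 + (11/24) x^5 + (28/45) x^6 + O(x^7).

a_0 = 2; a_1 = 1; a_2 = 2; a_3 = 5/6; a_4 = 4/3; a_5 = 11/24; a_6 = 28/45


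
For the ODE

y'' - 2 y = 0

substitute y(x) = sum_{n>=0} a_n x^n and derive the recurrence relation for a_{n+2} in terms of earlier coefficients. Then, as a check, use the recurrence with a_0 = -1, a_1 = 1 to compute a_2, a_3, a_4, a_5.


Substitute y = sum_n a_n x^n into y'' + (const) y = 0.
y''(x) = sum_{n>=0} (n+2)(n+1) a_{n+2} x^n.
The ODE becomes sum_n [(n+2)(n+1) a_{n+2} - 2 a_n] x^n = 0.
Setting each coefficient to zero gives the recurrence:
  (n+2)(n+1) a_{n+2} - 2 a_n = 0,
  a_{n+2} = 2 / ((n+1)(n+2)) a_n.

Check with a_0 = -1, a_1 = 1 (apply the recurrence for n = 0, 1, 2, 3): a_0 = -1, a_1 = 1, a_2 = -1, a_3 = 1/3, a_4 = -1/6, a_5 = 1/30.

a_{n+2} = 2/((n+1)(n+2)) * a_n; check: a_0 = -1, a_1 = 1, a_2 = -1, a_3 = 1/3, a_4 = -1/6, a_5 = 1/30


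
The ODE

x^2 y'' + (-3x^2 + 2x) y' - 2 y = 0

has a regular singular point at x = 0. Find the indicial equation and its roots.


Divide by x^2 to reach normal form y'' + P_1(x) y' + P_2(x) y = 0 with P_1(x) = -3 + 2/x and P_2(x) = -2/x^2.
x = 0 is a singular point because the y'-coefficient -3 + 2/x has a pole at x = 0 and the y-coefficient -2/x^2 has a pole at x = 0.
It is a regular singular point because x P_1(x) = p(x) = 2 - 3x and x^2 P_2(x) = q(x) = -2 are polynomials, hence analytic at x = 0.
p(0) = 2,  q(0) = -2.
Indicial equation: r(r-1) + p(0) r + q(0) = 0, i.e. r^2 + (p(0) - 1) r + q(0) = 0, i.e. r^2 + 1 r - 2 = 0.
Discriminant: (1)^2 - 4(-2) = 9, so r = (-1 ± 3)/2.
Solving: r_1 = 1, r_2 = -2.

indicial: r^2 + 1 r - 2 = 0; roots r_1 = 1, r_2 = -2


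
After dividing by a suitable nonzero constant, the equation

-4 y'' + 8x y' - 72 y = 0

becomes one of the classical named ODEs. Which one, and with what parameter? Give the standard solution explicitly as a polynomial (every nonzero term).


All three coefficients share the factor -4; dividing through by -4 gives  y'' - 2x y' + 18 y = 0.
This matches the Hermite equation y'' - 2x y' + 2n y = 0 with 2n = 18, so n = 9; the polynomial solution is H_9(x).
With y = sum_k a_k x^k, matching x^k gives (k+2)(k+1) a_{k+2} = 2(k - n) a_k = 2(k - 9) a_k. The right side vanishes at k = 9, so the series with the parity of 9 terminates at degree 9.
Standard normalization: leading coefficient of H_n is 2^n, so a_9 = 2^9 = 512. Work downward with a_k = (k+1)(k+2) a_{k+2} / (2(k - n)):
  a_7 = (8)(9)(512) / (2(7 - 9)) = 36864/(-4) = -9216
  a_5 = (6)(7)(-9216) / (2(5 - 9)) = -387072/(-8) = 48384
  a_3 = (4)(5)(48384) / (2(3 - 9)) = 967680/(-12) = -80640
  a_1 = (2)(3)(-80640) / (2(1 - 9)) = -483840/(-16) = 30240
Hence H_9(x) = 512 x^9 - 9216 x^7 + 48384 x^5 - 80640 x^3 + 30240 x.

H_9(x); series = 512 x^9 - 9216 x^7 + 48384 x^5 - 80640 x^3 + 30240 x


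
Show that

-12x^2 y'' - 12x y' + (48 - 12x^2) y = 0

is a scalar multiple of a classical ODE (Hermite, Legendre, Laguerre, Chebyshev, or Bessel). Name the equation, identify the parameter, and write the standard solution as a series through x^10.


All three coefficients share the factor -12; dividing through by -12 gives  x^2 y'' + x y' + (x^2 - 4) y = 0.
This matches the Bessel equation x^2 y'' + x y' + (x^2 - nu^2) y = 0 with nu^2 = 4, so nu = 2; the solution bounded at x = 0 is J_2(x).
Frobenius at x = 0: indicial roots ±nu; for r = nu the recurrence k(k + 2nu) c_k = -c_{k-2} gives the standard series J_nu(x) = sum_{k>=0} (-1)^k / (k! (k+nu)!) (x/2)^(2k+nu). Evaluate the first 5 terms:
  k = 0: (-1)^0 / (0! * 2! * 2^2) x^2 = 1/(1*2*4) x^2 = (1/8) x^2
  k = 1: (-1)^1 / (1! * 3! * 2^4) x^4 = -1/(1*6*16) x^4 = (-1/96) x^4
  k = 2: (-1)^2 / (2! * 4! * 2^6) x^6 = 1/(2*24*64) x^6 = (1/3072) x^6
  k = 3: (-1)^3 / (3! * 5! * 2^8) x^8 = -1/(6*120*256) x^8 = (-1/184320) x^8
  k = 4: (-1)^4 / (4! * 6! * 2^10) x^10 = 1/(24*720*1024) x^10 = (1/17694720) x^10
Hence J_2(x) = x^10/17694720 - x^8/184320 + x^6/3072 - x^4/96 + x^2/8 + ....

J_2(x); series = x^10/17694720 - x^8/184320 + x^6/3072 - x^4/96 + x^2/8


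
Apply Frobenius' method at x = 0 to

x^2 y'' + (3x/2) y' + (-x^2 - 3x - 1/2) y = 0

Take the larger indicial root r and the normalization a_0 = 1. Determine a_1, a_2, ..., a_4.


Write in Frobenius form y'' + (p(x)/x) y' + (q(x)/x^2) y = 0:
  p(x) = 3/2,  q(x) = -x^2 - 3x - 1/2.
Indicial equation: r(r-1) + (3/2) r + (-1/2) = 0 -> roots r_1 = 1/2, r_2 = -1.
Take r = r_1 = 1/2. Let y(x) = x^r sum_{n>=0} a_n x^n with a_0 = 1.
Substitute y = x^r sum a_n x^n and match x^{r+n}. The recurrence is
  D(n) a_n - 3 a_{n-1} - 1 a_{n-2} = 0,  where D(n) = (r+n)(r+n-1) + (3/2)(r+n) + (-1/2).
  a_n = [3 a_{n-1} + 1 a_{n-2}] / D(n).
Since the indicial polynomial factors as (r - r_1)(r - r_2), D(n) = (r_1 + n - r_1)(r_1 + n - r_2) = n(n + 3/2).
Evaluating step by step (a_0 = 1):
  n = 1: D(1) = 1(1 + 3/2) = 5/2; numerator = 3(1) = 3; a_1 = (3)/(5/2) = 6/5
  n = 2: D(2) = 2(2 + 3/2) = 7; numerator = 3(6/5) + 1(1) = 23/5; a_2 = (23/5)/(7) = 23/35
  n = 3: D(3) = 3(3 + 3/2) = 27/2; numerator = 3(23/35) + 1(6/5) = 111/35; a_3 = (111/35)/(27/2) = 74/315
  n = 4: D(4) = 4(4 + 3/2) = 22; numerator = 3(74/315) + 1(23/35) = 143/105; a_4 = (143/105)/(22) = 13/210

r = 1/2; a_0 = 1; a_1 = 6/5; a_2 = 23/35; a_3 = 74/315; a_4 = 13/210


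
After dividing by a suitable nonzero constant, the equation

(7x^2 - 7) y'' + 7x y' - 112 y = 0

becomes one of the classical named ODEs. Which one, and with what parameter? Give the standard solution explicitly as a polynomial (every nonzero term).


All three coefficients share the factor -7; dividing through by -7 gives  (1 - x^2) y'' - x y' + 16 y = 0.
This matches the Chebyshev equation (1 - x^2) y'' - x y' + n^2 y = 0 (note the -x y' term, not -2x y') with n^2 = 16, so n = 4; the polynomial solution is T_4(x).
With y = sum_k a_k x^k, matching x^k gives (k+2)(k+1) a_{k+2} = (k^2 - n^2) a_k = (k - 4)(k + 4) a_k. The right side vanishes at k = 4, so the series with the parity of 4 terminates at degree 4.
Standard normalization: leading coefficient of T_n is 2^(n-1), so a_4 = 2^3 = 8. Work downward with a_k = (k+1)(k+2) a_{k+2} / ((k - 4)(k + 4)):
  a_2 = (3)(4)(8) / ((2 - 4)(2 + 4)) = 96/(-12) = -8
  a_0 = (1)(2)(-8) / ((0 - 4)(0 + 4)) = -16/(-16) = 1
Hence T_4(x) = 8 x^4 - 8 x^2 + 1.

T_4(x); series = 8 x^4 - 8 x^2 + 1


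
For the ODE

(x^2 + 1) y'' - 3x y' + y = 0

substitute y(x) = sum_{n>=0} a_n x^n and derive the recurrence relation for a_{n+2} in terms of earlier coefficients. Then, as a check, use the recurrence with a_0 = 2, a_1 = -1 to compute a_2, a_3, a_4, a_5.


Substitute y = sum_n a_n x^n.
(1 + 1 x^2) y'' contributes (n+2)(n+1) a_{n+2} + n(n-1) a_n at x^n.
-3 x y'(x) contributes -3 n a_n at x^n.
y(x) contributes 1 a_n at x^n.
Matching x^n: (n+2)(n+1) a_{n+2} + (n(n-1) - 3 n + 1) a_n = 0.
Thus a_{n+2} = (-n(n-1) + 3 n - 1) / ((n+1)(n+2)) * a_n.

Check with a_0 = 2, a_1 = -1 (apply the recurrence for n = 0, 1, 2, 3): a_0 = 2, a_1 = -1, a_2 = -1, a_3 = -1/3, a_4 = -1/4, a_5 = -1/30.

a_(n+2) = (-n(n-1) + 3 n - 1) / ((n+1)(n+2)) * a_n; check: a_0 = 2, a_1 = -1, a_2 = -1, a_3 = -1/3, a_4 = -1/4, a_5 = -1/30


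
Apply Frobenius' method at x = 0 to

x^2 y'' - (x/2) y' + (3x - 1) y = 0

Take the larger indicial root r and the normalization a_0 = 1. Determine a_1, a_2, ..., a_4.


Write in Frobenius form y'' + (p(x)/x) y' + (q(x)/x^2) y = 0:
  p(x) = -1/2,  q(x) = 3x - 1.
Indicial equation: r(r-1) + (-1/2) r + (-1) = 0 -> roots r_1 = 2, r_2 = -1/2.
Take r = r_1 = 2. Let y(x) = x^r sum_{n>=0} a_n x^n with a_0 = 1.
Substitute y = x^r sum a_n x^n and match x^{r+n}. The recurrence is
  D(n) a_n + 3 a_{n-1} = 0,  where D(n) = (r+n)(r+n-1) + (-1/2)(r+n) + (-1).
  a_n = -3 / D(n) * a_{n-1}.
Since the indicial polynomial factors as (r - r_1)(r - r_2), D(n) = (r_1 + n - r_1)(r_1 + n - r_2) = n(n + 5/2).
Evaluating step by step (a_0 = 1):
  n = 1: D(1) = 1(1 + 5/2) = 7/2; numerator = -3(1) = -3; a_1 = (-3)/(7/2) = -6/7
  n = 2: D(2) = 2(2 + 5/2) = 9; numerator = -3(-6/7) = 18/7; a_2 = (18/7)/(9) = 2/7
  n = 3: D(3) = 3(3 + 5/2) = 33/2; numerator = -3(2/7) = -6/7; a_3 = (-6/7)/(33/2) = -4/77
  n = 4: D(4) = 4(4 + 5/2) = 26; numerator = -3(-4/77) = 12/77; a_4 = (12/77)/(26) = 6/1001

r = 2; a_0 = 1; a_1 = -6/7; a_2 = 2/7; a_3 = -4/77; a_4 = 6/1001


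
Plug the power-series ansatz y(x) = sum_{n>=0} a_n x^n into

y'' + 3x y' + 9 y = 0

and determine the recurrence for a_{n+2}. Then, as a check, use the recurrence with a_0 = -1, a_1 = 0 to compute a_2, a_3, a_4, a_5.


Substitute y = sum_n a_n x^n.
y''(x) has coefficient (n+2)(n+1) a_{n+2} at x^n;
3 x y'(x) has coefficient 3 n a_n at x^n (shift);
9 y(x) has coefficient 9 a_n at x^n.
Matching x^n: (n+2)(n+1) a_{n+2} + (3n + 9) a_n = 0.
Thus a_{n+2} = (-3n - 9) / ((n+1)(n+2)) * a_n.

Check with a_0 = -1, a_1 = 0 (apply the recurrence for n = 0, 1, 2, 3): a_0 = -1, a_1 = 0, a_2 = 9/2, a_3 = 0, a_4 = -45/8, a_5 = 0.

a_(n+2) = (-3n - 9) / ((n+1)(n+2)) * a_n; check: a_0 = -1, a_1 = 0, a_2 = 9/2, a_3 = 0, a_4 = -45/8, a_5 = 0


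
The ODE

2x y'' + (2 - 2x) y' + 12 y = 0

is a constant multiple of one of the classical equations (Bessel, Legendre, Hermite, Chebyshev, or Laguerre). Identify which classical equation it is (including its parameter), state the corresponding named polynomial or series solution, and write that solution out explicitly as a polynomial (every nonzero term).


All three coefficients share the factor 2; dividing through by 2 gives  x y'' + (1 - x) y' + 6 y = 0.
This matches the Laguerre equation x y'' + (1 - x) y' + n y = 0 with n = 6; the polynomial solution is L_6(x).
With y = sum_k a_k x^k, matching x^k gives (k+1)k a_{k+1} + (k+1) a_{k+1} - k a_k + n a_k = 0, i.e. (k+1)^2 a_{k+1} = (k - n) a_k = (k - 6) a_k. The right side vanishes at k = 6, so the series terminates at degree 6.
Standard normalization L_n(0) = 1 gives a_0 = 1. Work upward with a_{k+1} = (k - 6) a_k / (k+1)^2:
  a_1 = (0 - 6)(1) / 1^2 = -6/1 = -6
  a_2 = (1 - 6)(-6) / 2^2 = 30/4 = 15/2
  a_3 = (2 - 6)(15/2) / 3^2 = -30/9 = -10/3
  a_4 = (3 - 6)(-10/3) / 4^2 = 10/16 = 5/8
  a_5 = (4 - 6)(5/8) / 5^2 = (-5/4)/25 = -1/20
  a_6 = (5 - 6)(-1/20) / 6^2 = (1/20)/36 = 1/720
Hence L_6(x) = x^6/720 - x^5/20 + 5 x^4/8 - 10 x^3/3 + 15 x^2/2 - 6 x + 1.

L_6(x); series = x^6/720 - x^5/20 + 5 x^4/8 - 10 x^3/3 + 15 x^2/2 - 6 x + 1


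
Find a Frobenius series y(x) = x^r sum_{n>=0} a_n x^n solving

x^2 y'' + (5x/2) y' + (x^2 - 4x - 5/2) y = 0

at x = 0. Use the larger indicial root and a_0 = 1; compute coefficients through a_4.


Write in Frobenius form y'' + (p(x)/x) y' + (q(x)/x^2) y = 0:
  p(x) = 5/2,  q(x) = x^2 - 4x - 5/2.
Indicial equation: r(r-1) + (5/2) r + (-5/2) = 0 -> roots r_1 = 1, r_2 = -5/2.
Take r = r_1 = 1. Let y(x) = x^r sum_{n>=0} a_n x^n with a_0 = 1.
Substitute y = x^r sum a_n x^n and match x^{r+n}. The recurrence is
  D(n) a_n - 4 a_{n-1} + 1 a_{n-2} = 0,  where D(n) = (r+n)(r+n-1) + (5/2)(r+n) + (-5/2).
  a_n = [4 a_{n-1} - 1 a_{n-2}] / D(n).
Since the indicial polynomial factors as (r - r_1)(r - r_2), D(n) = (r_1 + n - r_1)(r_1 + n - r_2) = n(n + 7/2).
Evaluating step by step (a_0 = 1):
  n = 1: D(1) = 1(1 + 7/2) = 9/2; numerator = 4(1) = 4; a_1 = (4)/(9/2) = 8/9
  n = 2: D(2) = 2(2 + 7/2) = 11; numerator = 4(8/9) - 1(1) = 23/9; a_2 = (23/9)/(11) = 23/99
  n = 3: D(3) = 3(3 + 7/2) = 39/2; numerator = 4(23/99) - 1(8/9) = 4/99; a_3 = (4/99)/(39/2) = 8/3861
  n = 4: D(4) = 4(4 + 7/2) = 30; numerator = 4(8/3861) - 1(23/99) = -865/3861; a_4 = (-865/3861)/(30) = -173/23166

r = 1; a_0 = 1; a_1 = 8/9; a_2 = 23/99; a_3 = 8/3861; a_4 = -173/23166


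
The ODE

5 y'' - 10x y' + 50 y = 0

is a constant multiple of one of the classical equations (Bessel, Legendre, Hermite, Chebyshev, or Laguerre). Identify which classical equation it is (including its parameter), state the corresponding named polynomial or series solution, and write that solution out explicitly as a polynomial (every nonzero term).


All three coefficients share the factor 5; dividing through by 5 gives  y'' - 2x y' + 10 y = 0.
This matches the Hermite equation y'' - 2x y' + 2n y = 0 with 2n = 10, so n = 5; the polynomial solution is H_5(x).
With y = sum_k a_k x^k, matching x^k gives (k+2)(k+1) a_{k+2} = 2(k - n) a_k = 2(k - 5) a_k. The right side vanishes at k = 5, so the series with the parity of 5 terminates at degree 5.
Standard normalization: leading coefficient of H_n is 2^n, so a_5 = 2^5 = 32. Work downward with a_k = (k+1)(k+2) a_{k+2} / (2(k - n)):
  a_3 = (4)(5)(32) / (2(3 - 5)) = 640/(-4) = -160
  a_1 = (2)(3)(-160) / (2(1 - 5)) = -960/(-8) = 120
Hence H_5(x) = 32 x^5 - 160 x^3 + 120 x.

H_5(x); series = 32 x^5 - 160 x^3 + 120 x


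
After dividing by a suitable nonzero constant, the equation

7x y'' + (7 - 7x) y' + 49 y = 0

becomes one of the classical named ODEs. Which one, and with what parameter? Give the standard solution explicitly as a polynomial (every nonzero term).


All three coefficients share the factor 7; dividing through by 7 gives  x y'' + (1 - x) y' + 7 y = 0.
This matches the Laguerre equation x y'' + (1 - x) y' + n y = 0 with n = 7; the polynomial solution is L_7(x).
With y = sum_k a_k x^k, matching x^k gives (k+1)k a_{k+1} + (k+1) a_{k+1} - k a_k + n a_k = 0, i.e. (k+1)^2 a_{k+1} = (k - n) a_k = (k - 7) a_k. The right side vanishes at k = 7, so the series terminates at degree 7.
Standard normalization L_n(0) = 1 gives a_0 = 1. Work upward with a_{k+1} = (k - 7) a_k / (k+1)^2:
  a_1 = (0 - 7)(1) / 1^2 = -7/1 = -7
  a_2 = (1 - 7)(-7) / 2^2 = 42/4 = 21/2
  a_3 = (2 - 7)(21/2) / 3^2 = (-105/2)/9 = -35/6
  a_4 = (3 - 7)(-35/6) / 4^2 = (70/3)/16 = 35/24
  a_5 = (4 - 7)(35/24) / 5^2 = (-35/8)/25 = -7/40
  a_6 = (5 - 7)(-7/40) / 6^2 = (7/20)/36 = 7/720
  a_7 = (6 - 7)(7/720) / 7^2 = (-7/720)/49 = -1/5040
Hence L_7(x) = -x^7/5040 + 7 x^6/720 - 7 x^5/40 + 35 x^4/24 - 35 x^3/6 + 21 x^2/2 - 7 x + 1.

L_7(x); series = -x^7/5040 + 7 x^6/720 - 7 x^5/40 + 35 x^4/24 - 35 x^3/6 + 21 x^2/2 - 7 x + 1


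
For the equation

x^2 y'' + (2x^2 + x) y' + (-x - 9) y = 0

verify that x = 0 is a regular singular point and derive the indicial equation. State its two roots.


Divide by x^2 to reach normal form y'' + P_1(x) y' + P_2(x) y = 0 with P_1(x) = 2 + 1/x and P_2(x) = -1/x - 9/x^2.
x = 0 is a singular point because the y'-coefficient 2 + 1/x has a pole at x = 0 and the y-coefficient -1/x - 9/x^2 has a pole at x = 0.
It is a regular singular point because x P_1(x) = p(x) = 2x + 1 and x^2 P_2(x) = q(x) = -x - 9 are polynomials, hence analytic at x = 0.
p(0) = 1,  q(0) = -9.
Indicial equation: r(r-1) + p(0) r + q(0) = 0, i.e. r^2 + (p(0) - 1) r + q(0) = 0, i.e. r^2 - 9 = 0.
Discriminant: (0)^2 - 4(-9) = 36, so r = (0 ± 6)/2.
Solving: r_1 = 3, r_2 = -3.

indicial: r^2 - 9 = 0; roots r_1 = 3, r_2 = -3


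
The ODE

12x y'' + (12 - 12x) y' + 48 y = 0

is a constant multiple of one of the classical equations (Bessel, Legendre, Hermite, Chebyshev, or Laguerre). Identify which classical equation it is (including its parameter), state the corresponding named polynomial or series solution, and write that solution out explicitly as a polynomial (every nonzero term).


All three coefficients share the factor 12; dividing through by 12 gives  x y'' + (1 - x) y' + 4 y = 0.
This matches the Laguerre equation x y'' + (1 - x) y' + n y = 0 with n = 4; the polynomial solution is L_4(x).
With y = sum_k a_k x^k, matching x^k gives (k+1)k a_{k+1} + (k+1) a_{k+1} - k a_k + n a_k = 0, i.e. (k+1)^2 a_{k+1} = (k - n) a_k = (k - 4) a_k. The right side vanishes at k = 4, so the series terminates at degree 4.
Standard normalization L_n(0) = 1 gives a_0 = 1. Work upward with a_{k+1} = (k - 4) a_k / (k+1)^2:
  a_1 = (0 - 4)(1) / 1^2 = -4/1 = -4
  a_2 = (1 - 4)(-4) / 2^2 = 12/4 = 3
  a_3 = (2 - 4)(3) / 3^2 = -6/9 = -2/3
  a_4 = (3 - 4)(-2/3) / 4^2 = (2/3)/16 = 1/24
Hence L_4(x) = x^4/24 - 2 x^3/3 + 3 x^2 - 4 x + 1.

L_4(x); series = x^4/24 - 2 x^3/3 + 3 x^2 - 4 x + 1


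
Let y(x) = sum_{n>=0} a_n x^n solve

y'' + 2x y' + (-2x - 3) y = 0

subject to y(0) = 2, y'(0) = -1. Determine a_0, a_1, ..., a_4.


Ansatz: y(x) = sum_{n>=0} a_n x^n, so y'(x) = sum_{n>=1} n a_n x^(n-1) and y''(x) = sum_{n>=2} n(n-1) a_n x^(n-2).
Substitute into P(x) y'' + Q(x) y' + R(x) y = 0 with P(x) = 1, Q(x) = 2x, R(x) = -2x - 3, and match powers of x.
Initial conditions: a_0 = 2, a_1 = -1.
Setting the coefficient of each power of x to zero and solving order by order (substituting the coefficients already found):
  x^0: 2 a_2 - 3 a_0 = 0  ->  2 a_2 = 3 a_0 = 6  ->  a_2 = 3
  x^1: 6 a_3 - a_1 - 2 a_0 = 0  ->  6 a_3 = a_1 + 2 a_0 = 3  ->  a_3 = 1/2
  x^2: 12 a_4 + a_2 - 2 a_1 = 0  ->  12 a_4 = -a_2 + 2 a_1 = -5  ->  a_4 = -5/12
Truncated series: y(x) = 2 - x + 3 x^2 + (1/2) x^3 - (5/12) x^4 + O(x^5).

a_0 = 2; a_1 = -1; a_2 = 3; a_3 = 1/2; a_4 = -5/12


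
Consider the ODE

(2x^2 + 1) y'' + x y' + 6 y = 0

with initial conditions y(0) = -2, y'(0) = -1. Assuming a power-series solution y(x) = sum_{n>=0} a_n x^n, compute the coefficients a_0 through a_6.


Ansatz: y(x) = sum_{n>=0} a_n x^n, so y'(x) = sum_{n>=1} n a_n x^(n-1) and y''(x) = sum_{n>=2} n(n-1) a_n x^(n-2).
Substitute into P(x) y'' + Q(x) y' + R(x) y = 0 with P(x) = 2x^2 + 1, Q(x) = x, R(x) = 6, and match powers of x.
Initial conditions: a_0 = -2, a_1 = -1.
Setting the coefficient of each power of x to zero and solving order by order (substituting the coefficients already found):
  x^0: 2 a_2 + 6 a_0 = 0  ->  2 a_2 = -6 a_0 = 12  ->  a_2 = 6
  x^1: 6 a_3 + 7 a_1 = 0  ->  6 a_3 = -7 a_1 = 7  ->  a_3 = 7/6
  x^2: 12 a_4 + 12 a_2 = 0  ->  12 a_4 = -12 a_2 = -72  ->  a_4 = -6
  x^3: 20 a_5 + 21 a_3 = 0  ->  20 a_5 = -21 a_3 = -49/2  ->  a_5 = -49/40
  x^4: 30 a_6 + 34 a_4 = 0  ->  30 a_6 = -34 a_4 = 204  ->  a_6 = 34/5
Truncated series: y(x) = -2 - x + 6 x^2 + (7/6) x^3 - 6 x^4 - (49/40) x^5 + (34/5) x^6 + O(x^7).

a_0 = -2; a_1 = -1; a_2 = 6; a_3 = 7/6; a_4 = -6; a_5 = -49/40; a_6 = 34/5


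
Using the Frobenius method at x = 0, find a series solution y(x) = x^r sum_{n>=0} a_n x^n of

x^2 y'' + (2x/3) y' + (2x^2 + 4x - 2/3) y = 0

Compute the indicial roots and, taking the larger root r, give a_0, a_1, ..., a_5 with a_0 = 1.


Write in Frobenius form y'' + (p(x)/x) y' + (q(x)/x^2) y = 0:
  p(x) = 2/3,  q(x) = 2x^2 + 4x - 2/3.
Indicial equation: r(r-1) + (2/3) r + (-2/3) = 0 -> roots r_1 = 1, r_2 = -2/3.
Take r = r_1 = 1. Let y(x) = x^r sum_{n>=0} a_n x^n with a_0 = 1.
Substitute y = x^r sum a_n x^n and match x^{r+n}. The recurrence is
  D(n) a_n + 4 a_{n-1} + 2 a_{n-2} = 0,  where D(n) = (r+n)(r+n-1) + (2/3)(r+n) + (-2/3).
  a_n = [-4 a_{n-1} - 2 a_{n-2}] / D(n).
Since the indicial polynomial factors as (r - r_1)(r - r_2), D(n) = (r_1 + n - r_1)(r_1 + n - r_2) = n(n + 5/3).
Evaluating step by step (a_0 = 1):
  n = 1: D(1) = 1(1 + 5/3) = 8/3; numerator = -4(1) = -4; a_1 = (-4)/(8/3) = -3/2
  n = 2: D(2) = 2(2 + 5/3) = 22/3; numerator = -4(-3/2) - 2(1) = 4; a_2 = (4)/(22/3) = 6/11
  n = 3: D(3) = 3(3 + 5/3) = 14; numerator = -4(6/11) - 2(-3/2) = 9/11; a_3 = (9/11)/(14) = 9/154
  n = 4: D(4) = 4(4 + 5/3) = 68/3; numerator = -4(9/154) - 2(6/11) = -102/77; a_4 = (-102/77)/(68/3) = -9/154
  n = 5: D(5) = 5(5 + 5/3) = 100/3; numerator = -4(-9/154) - 2(9/154) = 9/77; a_5 = (9/77)/(100/3) = 27/7700

r = 1; a_0 = 1; a_1 = -3/2; a_2 = 6/11; a_3 = 9/154; a_4 = -9/154; a_5 = 27/7700
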